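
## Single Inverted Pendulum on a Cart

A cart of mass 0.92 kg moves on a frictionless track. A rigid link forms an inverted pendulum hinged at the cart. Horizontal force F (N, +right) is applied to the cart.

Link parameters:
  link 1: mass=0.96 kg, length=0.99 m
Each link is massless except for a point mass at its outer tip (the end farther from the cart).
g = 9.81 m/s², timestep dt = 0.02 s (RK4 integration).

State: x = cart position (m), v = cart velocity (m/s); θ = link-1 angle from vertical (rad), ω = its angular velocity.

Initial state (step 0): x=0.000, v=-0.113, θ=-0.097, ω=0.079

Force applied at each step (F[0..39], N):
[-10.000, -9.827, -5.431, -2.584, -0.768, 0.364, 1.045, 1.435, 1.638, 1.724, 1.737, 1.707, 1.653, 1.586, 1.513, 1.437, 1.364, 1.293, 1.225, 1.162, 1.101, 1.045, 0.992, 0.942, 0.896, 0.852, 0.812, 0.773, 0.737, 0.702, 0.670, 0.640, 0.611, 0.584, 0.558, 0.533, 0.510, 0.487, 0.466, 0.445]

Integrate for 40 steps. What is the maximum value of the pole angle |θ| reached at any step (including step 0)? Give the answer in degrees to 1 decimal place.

apply F[0]=-10.000 → step 1: x=-0.004, v=-0.309, θ=-0.094, ω=0.257
apply F[1]=-9.827 → step 2: x=-0.012, v=-0.503, θ=-0.087, ω=0.434
apply F[2]=-5.431 → step 3: x=-0.023, v=-0.604, θ=-0.077, ω=0.520
apply F[3]=-2.584 → step 4: x=-0.036, v=-0.646, θ=-0.067, ω=0.548
apply F[4]=-0.768 → step 5: x=-0.049, v=-0.650, θ=-0.056, ω=0.540
apply F[5]=+0.364 → step 6: x=-0.062, v=-0.632, θ=-0.045, ω=0.512
apply F[6]=+1.045 → step 7: x=-0.074, v=-0.602, θ=-0.035, ω=0.473
apply F[7]=+1.435 → step 8: x=-0.086, v=-0.564, θ=-0.026, ω=0.429
apply F[8]=+1.638 → step 9: x=-0.097, v=-0.524, θ=-0.018, ω=0.385
apply F[9]=+1.724 → step 10: x=-0.107, v=-0.484, θ=-0.011, ω=0.341
apply F[10]=+1.737 → step 11: x=-0.116, v=-0.445, θ=-0.005, ω=0.300
apply F[11]=+1.707 → step 12: x=-0.124, v=-0.407, θ=0.001, ω=0.262
apply F[12]=+1.653 → step 13: x=-0.132, v=-0.372, θ=0.006, ω=0.227
apply F[13]=+1.586 → step 14: x=-0.139, v=-0.339, θ=0.010, ω=0.195
apply F[14]=+1.513 → step 15: x=-0.146, v=-0.309, θ=0.014, ω=0.167
apply F[15]=+1.437 → step 16: x=-0.152, v=-0.281, θ=0.017, ω=0.141
apply F[16]=+1.364 → step 17: x=-0.157, v=-0.255, θ=0.020, ω=0.119
apply F[17]=+1.293 → step 18: x=-0.162, v=-0.231, θ=0.022, ω=0.099
apply F[18]=+1.225 → step 19: x=-0.166, v=-0.209, θ=0.023, ω=0.081
apply F[19]=+1.162 → step 20: x=-0.170, v=-0.189, θ=0.025, ω=0.065
apply F[20]=+1.101 → step 21: x=-0.174, v=-0.170, θ=0.026, ω=0.052
apply F[21]=+1.045 → step 22: x=-0.177, v=-0.153, θ=0.027, ω=0.039
apply F[22]=+0.992 → step 23: x=-0.180, v=-0.137, θ=0.028, ω=0.029
apply F[23]=+0.942 → step 24: x=-0.183, v=-0.122, θ=0.028, ω=0.019
apply F[24]=+0.896 → step 25: x=-0.185, v=-0.108, θ=0.028, ω=0.011
apply F[25]=+0.852 → step 26: x=-0.187, v=-0.096, θ=0.029, ω=0.004
apply F[26]=+0.812 → step 27: x=-0.189, v=-0.084, θ=0.029, ω=-0.002
apply F[27]=+0.773 → step 28: x=-0.190, v=-0.073, θ=0.029, ω=-0.007
apply F[28]=+0.737 → step 29: x=-0.192, v=-0.063, θ=0.028, ω=-0.012
apply F[29]=+0.702 → step 30: x=-0.193, v=-0.053, θ=0.028, ω=-0.016
apply F[30]=+0.670 → step 31: x=-0.194, v=-0.044, θ=0.028, ω=-0.019
apply F[31]=+0.640 → step 32: x=-0.195, v=-0.036, θ=0.027, ω=-0.022
apply F[32]=+0.611 → step 33: x=-0.195, v=-0.028, θ=0.027, ω=-0.025
apply F[33]=+0.584 → step 34: x=-0.196, v=-0.021, θ=0.026, ω=-0.027
apply F[34]=+0.558 → step 35: x=-0.196, v=-0.014, θ=0.026, ω=-0.028
apply F[35]=+0.533 → step 36: x=-0.196, v=-0.008, θ=0.025, ω=-0.030
apply F[36]=+0.510 → step 37: x=-0.196, v=-0.002, θ=0.025, ω=-0.031
apply F[37]=+0.487 → step 38: x=-0.196, v=0.004, θ=0.024, ω=-0.032
apply F[38]=+0.466 → step 39: x=-0.196, v=0.009, θ=0.023, ω=-0.032
apply F[39]=+0.445 → step 40: x=-0.196, v=0.014, θ=0.023, ω=-0.033
Max |angle| over trajectory = 0.097 rad = 5.6°.

Answer: 5.6°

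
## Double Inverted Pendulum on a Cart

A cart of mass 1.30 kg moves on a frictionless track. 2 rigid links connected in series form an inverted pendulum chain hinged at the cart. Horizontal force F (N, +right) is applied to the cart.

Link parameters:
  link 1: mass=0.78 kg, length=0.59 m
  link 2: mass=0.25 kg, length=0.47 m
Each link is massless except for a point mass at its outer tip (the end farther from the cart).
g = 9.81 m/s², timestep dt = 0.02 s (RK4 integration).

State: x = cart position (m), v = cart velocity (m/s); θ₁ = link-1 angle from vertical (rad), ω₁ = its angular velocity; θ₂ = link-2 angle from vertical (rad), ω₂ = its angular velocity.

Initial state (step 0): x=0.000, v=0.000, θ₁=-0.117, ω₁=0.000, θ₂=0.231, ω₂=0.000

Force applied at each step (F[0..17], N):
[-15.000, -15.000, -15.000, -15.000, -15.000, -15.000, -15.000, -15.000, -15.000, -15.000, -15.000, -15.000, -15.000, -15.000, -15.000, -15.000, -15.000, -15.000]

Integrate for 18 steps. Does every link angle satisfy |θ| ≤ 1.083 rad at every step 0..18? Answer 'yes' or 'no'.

apply F[0]=-15.000 → step 1: x=-0.002, v=-0.211, θ₁=-0.114, ω₁=0.281, θ₂=0.233, ω₂=0.202
apply F[1]=-15.000 → step 2: x=-0.008, v=-0.424, θ₁=-0.106, ω₁=0.566, θ₂=0.239, ω₂=0.401
apply F[2]=-15.000 → step 3: x=-0.019, v=-0.639, θ₁=-0.091, ω₁=0.861, θ₂=0.249, ω₂=0.592
apply F[3]=-15.000 → step 4: x=-0.034, v=-0.857, θ₁=-0.071, ω₁=1.170, θ₂=0.263, ω₂=0.772
apply F[4]=-15.000 → step 5: x=-0.053, v=-1.079, θ₁=-0.045, ω₁=1.498, θ₂=0.280, ω₂=0.936
apply F[5]=-15.000 → step 6: x=-0.077, v=-1.307, θ₁=-0.011, ω₁=1.848, θ₂=0.300, ω₂=1.078
apply F[6]=-15.000 → step 7: x=-0.106, v=-1.538, θ₁=0.030, ω₁=2.224, θ₂=0.323, ω₂=1.194
apply F[7]=-15.000 → step 8: x=-0.139, v=-1.773, θ₁=0.078, ω₁=2.626, θ₂=0.348, ω₂=1.279
apply F[8]=-15.000 → step 9: x=-0.177, v=-2.010, θ₁=0.135, ω₁=3.052, θ₂=0.374, ω₂=1.329
apply F[9]=-15.000 → step 10: x=-0.219, v=-2.244, θ₁=0.200, ω₁=3.496, θ₂=0.400, ω₂=1.344
apply F[10]=-15.000 → step 11: x=-0.266, v=-2.469, θ₁=0.275, ω₁=3.948, θ₂=0.427, ω₂=1.330
apply F[11]=-15.000 → step 12: x=-0.318, v=-2.678, θ₁=0.358, ω₁=4.395, θ₂=0.453, ω₂=1.300
apply F[12]=-15.000 → step 13: x=-0.373, v=-2.862, θ₁=0.450, ω₁=4.819, θ₂=0.479, ω₂=1.275
apply F[13]=-15.000 → step 14: x=-0.432, v=-3.016, θ₁=0.551, ω₁=5.206, θ₂=0.505, ω₂=1.280
apply F[14]=-15.000 → step 15: x=-0.494, v=-3.134, θ₁=0.658, ω₁=5.547, θ₂=0.531, ω₂=1.342
apply F[15]=-15.000 → step 16: x=-0.557, v=-3.215, θ₁=0.772, ω₁=5.841, θ₂=0.559, ω₂=1.480
apply F[16]=-15.000 → step 17: x=-0.622, v=-3.258, θ₁=0.892, ω₁=6.092, θ₂=0.591, ω₂=1.708
apply F[17]=-15.000 → step 18: x=-0.687, v=-3.268, θ₁=1.016, ω₁=6.308, θ₂=0.628, ω₂=2.034
Max |angle| over trajectory = 1.016 rad; bound = 1.083 → within bound.

Answer: yes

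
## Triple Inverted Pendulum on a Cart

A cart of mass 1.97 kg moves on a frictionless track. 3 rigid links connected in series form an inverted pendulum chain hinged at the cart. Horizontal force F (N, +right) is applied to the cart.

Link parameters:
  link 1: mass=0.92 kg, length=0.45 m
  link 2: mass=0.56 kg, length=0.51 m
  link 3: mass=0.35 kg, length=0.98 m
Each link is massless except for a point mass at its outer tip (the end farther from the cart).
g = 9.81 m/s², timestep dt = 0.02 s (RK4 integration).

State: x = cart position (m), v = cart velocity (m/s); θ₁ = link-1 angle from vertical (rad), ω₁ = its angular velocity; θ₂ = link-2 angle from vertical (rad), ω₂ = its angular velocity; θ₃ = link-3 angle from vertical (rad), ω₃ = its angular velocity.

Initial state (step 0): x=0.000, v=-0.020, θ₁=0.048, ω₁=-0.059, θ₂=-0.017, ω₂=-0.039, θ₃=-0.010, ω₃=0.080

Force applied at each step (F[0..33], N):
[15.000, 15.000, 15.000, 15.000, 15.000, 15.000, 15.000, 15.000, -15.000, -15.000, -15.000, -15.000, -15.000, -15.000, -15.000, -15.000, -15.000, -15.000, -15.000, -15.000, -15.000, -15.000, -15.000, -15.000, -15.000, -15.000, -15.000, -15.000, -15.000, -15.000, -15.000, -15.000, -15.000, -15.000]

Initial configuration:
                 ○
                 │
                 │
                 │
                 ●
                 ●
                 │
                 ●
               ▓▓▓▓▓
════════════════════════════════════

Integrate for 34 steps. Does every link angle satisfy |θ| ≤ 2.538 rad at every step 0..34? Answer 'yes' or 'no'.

apply F[0]=+15.000 → step 1: x=0.001, v=0.124, θ₁=0.044, ω₁=-0.329, θ₂=-0.018, ω₂=-0.091, θ₃=-0.008, ω₃=0.083
apply F[1]=+15.000 → step 2: x=0.005, v=0.268, θ₁=0.035, ω₁=-0.608, θ₂=-0.021, ω₂=-0.140, θ₃=-0.007, ω₃=0.087
apply F[2]=+15.000 → step 3: x=0.012, v=0.416, θ₁=0.020, ω₁=-0.901, θ₂=-0.024, ω₂=-0.182, θ₃=-0.005, ω₃=0.092
apply F[3]=+15.000 → step 4: x=0.022, v=0.566, θ₁=-0.001, ω₁=-1.217, θ₂=-0.028, ω₂=-0.213, θ₃=-0.003, ω₃=0.099
apply F[4]=+15.000 → step 5: x=0.034, v=0.721, θ₁=-0.029, ω₁=-1.561, θ₂=-0.032, ω₂=-0.230, θ₃=-0.001, ω₃=0.107
apply F[5]=+15.000 → step 6: x=0.050, v=0.880, θ₁=-0.064, ω₁=-1.938, θ₂=-0.037, ω₂=-0.229, θ₃=0.001, ω₃=0.116
apply F[6]=+15.000 → step 7: x=0.070, v=1.043, θ₁=-0.107, ω₁=-2.350, θ₂=-0.041, ω₂=-0.212, θ₃=0.004, ω₃=0.126
apply F[7]=+15.000 → step 8: x=0.092, v=1.209, θ₁=-0.158, ω₁=-2.794, θ₂=-0.045, ω₂=-0.180, θ₃=0.006, ω₃=0.135
apply F[8]=-15.000 → step 9: x=0.115, v=1.082, θ₁=-0.213, ω₁=-2.642, θ₂=-0.048, ω₂=-0.111, θ₃=0.009, ω₃=0.148
apply F[9]=-15.000 → step 10: x=0.136, v=0.963, θ₁=-0.264, ω₁=-2.550, θ₂=-0.050, ω₂=-0.009, θ₃=0.012, ω₃=0.162
apply F[10]=-15.000 → step 11: x=0.154, v=0.852, θ₁=-0.315, ω₁=-2.515, θ₂=-0.048, ω₂=0.122, θ₃=0.016, ω₃=0.178
apply F[11]=-15.000 → step 12: x=0.170, v=0.746, θ₁=-0.365, ω₁=-2.530, θ₂=-0.044, ω₂=0.280, θ₃=0.019, ω₃=0.193
apply F[12]=-15.000 → step 13: x=0.184, v=0.644, θ₁=-0.416, ω₁=-2.588, θ₂=-0.037, ω₂=0.461, θ₃=0.023, ω₃=0.207
apply F[13]=-15.000 → step 14: x=0.195, v=0.546, θ₁=-0.469, ω₁=-2.682, θ₂=-0.026, ω₂=0.662, θ₃=0.028, ω₃=0.219
apply F[14]=-15.000 → step 15: x=0.205, v=0.448, θ₁=-0.524, ω₁=-2.805, θ₂=-0.011, ω₂=0.876, θ₃=0.032, ω₃=0.227
apply F[15]=-15.000 → step 16: x=0.213, v=0.349, θ₁=-0.581, ω₁=-2.949, θ₂=0.009, ω₂=1.097, θ₃=0.037, ω₃=0.232
apply F[16]=-15.000 → step 17: x=0.219, v=0.248, θ₁=-0.642, ω₁=-3.107, θ₂=0.033, ω₂=1.317, θ₃=0.041, ω₃=0.235
apply F[17]=-15.000 → step 18: x=0.223, v=0.144, θ₁=-0.706, ω₁=-3.273, θ₂=0.062, ω₂=1.531, θ₃=0.046, ω₃=0.234
apply F[18]=-15.000 → step 19: x=0.225, v=0.036, θ₁=-0.773, ω₁=-3.443, θ₂=0.094, ω₂=1.732, θ₃=0.051, ω₃=0.233
apply F[19]=-15.000 → step 20: x=0.225, v=-0.078, θ₁=-0.844, ω₁=-3.616, θ₂=0.131, ω₂=1.914, θ₃=0.055, ω₃=0.231
apply F[20]=-15.000 → step 21: x=0.222, v=-0.196, θ₁=-0.918, ω₁=-3.792, θ₂=0.171, ω₂=2.073, θ₃=0.060, ω₃=0.230
apply F[21]=-15.000 → step 22: x=0.217, v=-0.319, θ₁=-0.995, ω₁=-3.974, θ₂=0.214, ω₂=2.206, θ₃=0.065, ω₃=0.232
apply F[22]=-15.000 → step 23: x=0.209, v=-0.449, θ₁=-1.077, ω₁=-4.165, θ₂=0.259, ω₂=2.309, θ₃=0.069, ω₃=0.237
apply F[23]=-15.000 → step 24: x=0.199, v=-0.584, θ₁=-1.162, ω₁=-4.372, θ₂=0.306, ω₂=2.379, θ₃=0.074, ω₃=0.246
apply F[24]=-15.000 → step 25: x=0.186, v=-0.727, θ₁=-1.252, ω₁=-4.603, θ₂=0.354, ω₂=2.413, θ₃=0.079, ω₃=0.258
apply F[25]=-15.000 → step 26: x=0.170, v=-0.879, θ₁=-1.346, ω₁=-4.869, θ₂=0.402, ω₂=2.403, θ₃=0.084, ω₃=0.272
apply F[26]=-15.000 → step 27: x=0.150, v=-1.043, θ₁=-1.447, ω₁=-5.181, θ₂=0.450, ω₂=2.345, θ₃=0.090, ω₃=0.286
apply F[27]=-15.000 → step 28: x=0.128, v=-1.224, θ₁=-1.554, ω₁=-5.558, θ₂=0.496, ω₂=2.231, θ₃=0.096, ω₃=0.295
apply F[28]=-15.000 → step 29: x=0.101, v=-1.427, θ₁=-1.670, ω₁=-6.022, θ₂=0.538, ω₂=2.053, θ₃=0.102, ω₃=0.291
apply F[29]=-15.000 → step 30: x=0.070, v=-1.663, θ₁=-1.796, ω₁=-6.600, θ₂=0.577, ω₂=1.805, θ₃=0.107, ω₃=0.263
apply F[30]=-15.000 → step 31: x=0.035, v=-1.946, θ₁=-1.935, ω₁=-7.329, θ₂=0.610, ω₂=1.492, θ₃=0.112, ω₃=0.190
apply F[31]=-15.000 → step 32: x=-0.008, v=-2.297, θ₁=-2.090, ω₁=-8.250, θ₂=0.637, ω₂=1.146, θ₃=0.114, ω₃=0.039
apply F[32]=-15.000 → step 33: x=-0.058, v=-2.739, θ₁=-2.266, ω₁=-9.390, θ₂=0.656, ω₂=0.870, θ₃=0.113, ω₃=-0.240
apply F[33]=-15.000 → step 34: x=-0.118, v=-3.282, θ₁=-2.467, ω₁=-10.682, θ₂=0.674, ω₂=0.924, θ₃=0.103, ω₃=-0.721
Max |angle| over trajectory = 2.467 rad; bound = 2.538 → within bound.

Answer: yes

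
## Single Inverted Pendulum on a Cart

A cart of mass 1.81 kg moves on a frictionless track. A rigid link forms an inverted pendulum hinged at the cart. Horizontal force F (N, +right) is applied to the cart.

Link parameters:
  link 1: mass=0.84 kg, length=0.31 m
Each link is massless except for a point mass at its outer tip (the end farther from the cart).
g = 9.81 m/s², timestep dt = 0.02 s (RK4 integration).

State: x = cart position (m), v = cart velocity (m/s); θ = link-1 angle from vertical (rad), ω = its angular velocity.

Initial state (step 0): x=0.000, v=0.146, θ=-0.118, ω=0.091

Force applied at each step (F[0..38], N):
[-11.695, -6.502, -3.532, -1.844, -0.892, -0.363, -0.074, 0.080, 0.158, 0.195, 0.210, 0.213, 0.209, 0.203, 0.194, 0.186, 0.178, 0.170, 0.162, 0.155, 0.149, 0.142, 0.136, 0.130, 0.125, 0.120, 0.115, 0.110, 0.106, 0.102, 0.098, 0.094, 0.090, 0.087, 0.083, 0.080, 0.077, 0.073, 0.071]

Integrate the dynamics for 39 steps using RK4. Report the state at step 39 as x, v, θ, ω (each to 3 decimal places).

Answer: x=-0.020, v=-0.001, θ=0.002, ω=-0.001

Derivation:
apply F[0]=-11.695 → step 1: x=0.002, v=0.028, θ=-0.113, ω=0.396
apply F[1]=-6.502 → step 2: x=0.002, v=-0.034, θ=-0.104, ω=0.525
apply F[2]=-3.532 → step 3: x=0.001, v=-0.064, θ=-0.093, ω=0.559
apply F[3]=-1.844 → step 4: x=-0.001, v=-0.076, θ=-0.082, ω=0.544
apply F[4]=-0.892 → step 5: x=-0.002, v=-0.079, θ=-0.072, ω=0.505
apply F[5]=-0.363 → step 6: x=-0.004, v=-0.077, θ=-0.062, ω=0.456
apply F[6]=-0.074 → step 7: x=-0.005, v=-0.073, θ=-0.053, ω=0.406
apply F[7]=+0.080 → step 8: x=-0.007, v=-0.068, θ=-0.046, ω=0.357
apply F[8]=+0.158 → step 9: x=-0.008, v=-0.062, θ=-0.039, ω=0.312
apply F[9]=+0.195 → step 10: x=-0.009, v=-0.057, θ=-0.033, ω=0.272
apply F[10]=+0.210 → step 11: x=-0.010, v=-0.051, θ=-0.028, ω=0.236
apply F[11]=+0.213 → step 12: x=-0.011, v=-0.047, θ=-0.024, ω=0.205
apply F[12]=+0.209 → step 13: x=-0.012, v=-0.042, θ=-0.020, ω=0.177
apply F[13]=+0.203 → step 14: x=-0.013, v=-0.039, θ=-0.017, ω=0.153
apply F[14]=+0.194 → step 15: x=-0.014, v=-0.035, θ=-0.014, ω=0.132
apply F[15]=+0.186 → step 16: x=-0.014, v=-0.032, θ=-0.011, ω=0.114
apply F[16]=+0.178 → step 17: x=-0.015, v=-0.029, θ=-0.009, ω=0.098
apply F[17]=+0.170 → step 18: x=-0.016, v=-0.026, θ=-0.007, ω=0.084
apply F[18]=+0.162 → step 19: x=-0.016, v=-0.024, θ=-0.006, ω=0.072
apply F[19]=+0.155 → step 20: x=-0.016, v=-0.022, θ=-0.005, ω=0.061
apply F[20]=+0.149 → step 21: x=-0.017, v=-0.020, θ=-0.003, ω=0.052
apply F[21]=+0.142 → step 22: x=-0.017, v=-0.018, θ=-0.002, ω=0.045
apply F[22]=+0.136 → step 23: x=-0.018, v=-0.016, θ=-0.002, ω=0.038
apply F[23]=+0.130 → step 24: x=-0.018, v=-0.015, θ=-0.001, ω=0.032
apply F[24]=+0.125 → step 25: x=-0.018, v=-0.013, θ=-0.000, ω=0.027
apply F[25]=+0.120 → step 26: x=-0.018, v=-0.012, θ=0.000, ω=0.023
apply F[26]=+0.115 → step 27: x=-0.019, v=-0.011, θ=0.001, ω=0.019
apply F[27]=+0.110 → step 28: x=-0.019, v=-0.009, θ=0.001, ω=0.016
apply F[28]=+0.106 → step 29: x=-0.019, v=-0.008, θ=0.001, ω=0.013
apply F[29]=+0.102 → step 30: x=-0.019, v=-0.007, θ=0.001, ω=0.010
apply F[30]=+0.098 → step 31: x=-0.019, v=-0.006, θ=0.002, ω=0.008
apply F[31]=+0.094 → step 32: x=-0.019, v=-0.005, θ=0.002, ω=0.007
apply F[32]=+0.090 → step 33: x=-0.020, v=-0.005, θ=0.002, ω=0.005
apply F[33]=+0.087 → step 34: x=-0.020, v=-0.004, θ=0.002, ω=0.004
apply F[34]=+0.083 → step 35: x=-0.020, v=-0.003, θ=0.002, ω=0.003
apply F[35]=+0.080 → step 36: x=-0.020, v=-0.002, θ=0.002, ω=0.002
apply F[36]=+0.077 → step 37: x=-0.020, v=-0.002, θ=0.002, ω=0.001
apply F[37]=+0.073 → step 38: x=-0.020, v=-0.001, θ=0.002, ω=0.000
apply F[38]=+0.071 → step 39: x=-0.020, v=-0.001, θ=0.002, ω=-0.001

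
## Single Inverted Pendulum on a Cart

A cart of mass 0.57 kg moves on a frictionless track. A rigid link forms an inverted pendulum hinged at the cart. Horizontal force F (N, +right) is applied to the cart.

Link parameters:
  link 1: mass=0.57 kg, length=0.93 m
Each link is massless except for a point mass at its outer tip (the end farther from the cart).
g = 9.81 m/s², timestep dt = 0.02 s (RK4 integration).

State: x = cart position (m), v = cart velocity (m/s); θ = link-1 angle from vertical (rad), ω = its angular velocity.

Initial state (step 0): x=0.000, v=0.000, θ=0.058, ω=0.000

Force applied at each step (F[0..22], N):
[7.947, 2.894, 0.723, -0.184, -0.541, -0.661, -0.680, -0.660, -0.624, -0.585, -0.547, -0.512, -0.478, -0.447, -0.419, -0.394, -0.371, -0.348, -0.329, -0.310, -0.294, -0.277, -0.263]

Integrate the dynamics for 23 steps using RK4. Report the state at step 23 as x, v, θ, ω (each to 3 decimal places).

Answer: x=0.087, v=0.051, θ=-0.012, ω=-0.011

Derivation:
apply F[0]=+7.947 → step 1: x=0.003, v=0.267, θ=0.055, ω=-0.274
apply F[1]=+2.894 → step 2: x=0.009, v=0.358, θ=0.049, ω=-0.361
apply F[2]=+0.723 → step 3: x=0.016, v=0.375, θ=0.042, ω=-0.370
apply F[3]=-0.184 → step 4: x=0.024, v=0.361, θ=0.034, ω=-0.347
apply F[4]=-0.541 → step 5: x=0.031, v=0.336, θ=0.028, ω=-0.313
apply F[5]=-0.661 → step 6: x=0.037, v=0.308, θ=0.022, ω=-0.278
apply F[6]=-0.680 → step 7: x=0.043, v=0.280, θ=0.017, ω=-0.244
apply F[7]=-0.660 → step 8: x=0.048, v=0.254, θ=0.012, ω=-0.213
apply F[8]=-0.624 → step 9: x=0.053, v=0.230, θ=0.008, ω=-0.185
apply F[9]=-0.585 → step 10: x=0.057, v=0.209, θ=0.005, ω=-0.161
apply F[10]=-0.547 → step 11: x=0.061, v=0.189, θ=0.002, ω=-0.139
apply F[11]=-0.512 → step 12: x=0.065, v=0.171, θ=-0.001, ω=-0.119
apply F[12]=-0.478 → step 13: x=0.068, v=0.154, θ=-0.003, ω=-0.102
apply F[13]=-0.447 → step 14: x=0.071, v=0.139, θ=-0.005, ω=-0.087
apply F[14]=-0.419 → step 15: x=0.074, v=0.126, θ=-0.007, ω=-0.074
apply F[15]=-0.394 → step 16: x=0.076, v=0.113, θ=-0.008, ω=-0.062
apply F[16]=-0.371 → step 17: x=0.078, v=0.102, θ=-0.009, ω=-0.051
apply F[17]=-0.348 → step 18: x=0.080, v=0.092, θ=-0.010, ω=-0.042
apply F[18]=-0.329 → step 19: x=0.082, v=0.082, θ=-0.011, ω=-0.034
apply F[19]=-0.310 → step 20: x=0.084, v=0.074, θ=-0.011, ω=-0.027
apply F[20]=-0.294 → step 21: x=0.085, v=0.066, θ=-0.012, ω=-0.021
apply F[21]=-0.277 → step 22: x=0.086, v=0.058, θ=-0.012, ω=-0.016
apply F[22]=-0.263 → step 23: x=0.087, v=0.051, θ=-0.012, ω=-0.011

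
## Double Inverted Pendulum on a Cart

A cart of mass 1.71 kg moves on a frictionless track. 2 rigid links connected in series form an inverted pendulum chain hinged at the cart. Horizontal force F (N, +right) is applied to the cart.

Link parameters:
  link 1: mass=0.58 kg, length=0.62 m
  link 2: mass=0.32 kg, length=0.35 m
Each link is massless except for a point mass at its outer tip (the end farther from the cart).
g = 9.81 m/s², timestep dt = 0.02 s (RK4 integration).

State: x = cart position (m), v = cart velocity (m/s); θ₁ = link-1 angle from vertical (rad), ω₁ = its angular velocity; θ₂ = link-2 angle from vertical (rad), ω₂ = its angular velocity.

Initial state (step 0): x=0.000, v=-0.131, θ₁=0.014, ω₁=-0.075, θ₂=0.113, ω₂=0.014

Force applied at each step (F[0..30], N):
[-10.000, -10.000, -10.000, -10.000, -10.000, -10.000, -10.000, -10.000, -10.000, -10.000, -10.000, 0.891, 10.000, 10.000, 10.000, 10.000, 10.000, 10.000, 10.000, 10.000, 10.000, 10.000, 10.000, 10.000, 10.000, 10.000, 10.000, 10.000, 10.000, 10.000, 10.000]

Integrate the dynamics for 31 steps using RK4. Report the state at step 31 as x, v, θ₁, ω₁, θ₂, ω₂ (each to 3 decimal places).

Answer: x=-0.445, v=0.405, θ₁=1.466, ω₁=4.789, θ₂=-0.021, ω₂=-0.897

Derivation:
apply F[0]=-10.000 → step 1: x=-0.004, v=-0.249, θ₁=0.014, ω₁=0.103, θ₂=0.114, ω₂=0.099
apply F[1]=-10.000 → step 2: x=-0.010, v=-0.368, θ₁=0.018, ω₁=0.283, θ₂=0.117, ω₂=0.184
apply F[2]=-10.000 → step 3: x=-0.019, v=-0.487, θ₁=0.026, ω₁=0.465, θ₂=0.121, ω₂=0.266
apply F[3]=-10.000 → step 4: x=-0.029, v=-0.607, θ₁=0.037, ω₁=0.653, θ₂=0.128, ω₂=0.344
apply F[4]=-10.000 → step 5: x=-0.043, v=-0.728, θ₁=0.052, ω₁=0.848, θ₂=0.135, ω₂=0.415
apply F[5]=-10.000 → step 6: x=-0.059, v=-0.851, θ₁=0.071, ω₁=1.052, θ₂=0.144, ω₂=0.476
apply F[6]=-10.000 → step 7: x=-0.077, v=-0.975, θ₁=0.094, ω₁=1.268, θ₂=0.154, ω₂=0.526
apply F[7]=-10.000 → step 8: x=-0.098, v=-1.101, θ₁=0.122, ω₁=1.496, θ₂=0.165, ω₂=0.562
apply F[8]=-10.000 → step 9: x=-0.121, v=-1.228, θ₁=0.154, ω₁=1.739, θ₂=0.177, ω₂=0.584
apply F[9]=-10.000 → step 10: x=-0.147, v=-1.356, θ₁=0.191, ω₁=1.996, θ₂=0.188, ω₂=0.590
apply F[10]=-10.000 → step 11: x=-0.175, v=-1.485, θ₁=0.234, ω₁=2.267, θ₂=0.200, ω₂=0.581
apply F[11]=+0.891 → step 12: x=-0.205, v=-1.491, θ₁=0.280, ω₁=2.362, θ₂=0.211, ω₂=0.554
apply F[12]=+10.000 → step 13: x=-0.234, v=-1.397, θ₁=0.327, ω₁=2.323, θ₂=0.222, ω₂=0.498
apply F[13]=+10.000 → step 14: x=-0.261, v=-1.307, θ₁=0.373, ω₁=2.310, θ₂=0.231, ω₂=0.418
apply F[14]=+10.000 → step 15: x=-0.286, v=-1.219, θ₁=0.419, ω₁=2.323, θ₂=0.239, ω₂=0.314
apply F[15]=+10.000 → step 16: x=-0.310, v=-1.134, θ₁=0.466, ω₁=2.360, θ₂=0.244, ω₂=0.188
apply F[16]=+10.000 → step 17: x=-0.331, v=-1.051, θ₁=0.514, ω₁=2.419, θ₂=0.246, ω₂=0.040
apply F[17]=+10.000 → step 18: x=-0.352, v=-0.969, θ₁=0.563, ω₁=2.500, θ₂=0.245, ω₂=-0.125
apply F[18]=+10.000 → step 19: x=-0.370, v=-0.888, θ₁=0.614, ω₁=2.599, θ₂=0.241, ω₂=-0.306
apply F[19]=+10.000 → step 20: x=-0.387, v=-0.805, θ₁=0.667, ω₁=2.717, θ₂=0.233, ω₂=-0.496
apply F[20]=+10.000 → step 21: x=-0.402, v=-0.721, θ₁=0.723, ω₁=2.849, θ₂=0.221, ω₂=-0.689
apply F[21]=+10.000 → step 22: x=-0.416, v=-0.634, θ₁=0.781, ω₁=2.994, θ₂=0.205, ω₂=-0.879
apply F[22]=+10.000 → step 23: x=-0.428, v=-0.543, θ₁=0.843, ω₁=3.150, θ₂=0.186, ω₂=-1.056
apply F[23]=+10.000 → step 24: x=-0.438, v=-0.448, θ₁=0.907, ω₁=3.315, θ₂=0.163, ω₂=-1.210
apply F[24]=+10.000 → step 25: x=-0.446, v=-0.348, θ₁=0.975, ω₁=3.488, θ₂=0.138, ω₂=-1.334
apply F[25]=+10.000 → step 26: x=-0.452, v=-0.242, θ₁=1.047, ω₁=3.670, θ₂=0.110, ω₂=-1.417
apply F[26]=+10.000 → step 27: x=-0.455, v=-0.129, θ₁=1.122, ω₁=3.861, θ₂=0.081, ω₂=-1.451
apply F[27]=+10.000 → step 28: x=-0.457, v=-0.009, θ₁=1.201, ω₁=4.065, θ₂=0.052, ω₂=-1.426
apply F[28]=+10.000 → step 29: x=-0.456, v=0.119, θ₁=1.285, ω₁=4.284, θ₂=0.025, ω₂=-1.333
apply F[29]=+10.000 → step 30: x=-0.452, v=0.256, θ₁=1.373, ω₁=4.524, θ₂=-0.000, ω₂=-1.161
apply F[30]=+10.000 → step 31: x=-0.445, v=0.405, θ₁=1.466, ω₁=4.789, θ₂=-0.021, ω₂=-0.897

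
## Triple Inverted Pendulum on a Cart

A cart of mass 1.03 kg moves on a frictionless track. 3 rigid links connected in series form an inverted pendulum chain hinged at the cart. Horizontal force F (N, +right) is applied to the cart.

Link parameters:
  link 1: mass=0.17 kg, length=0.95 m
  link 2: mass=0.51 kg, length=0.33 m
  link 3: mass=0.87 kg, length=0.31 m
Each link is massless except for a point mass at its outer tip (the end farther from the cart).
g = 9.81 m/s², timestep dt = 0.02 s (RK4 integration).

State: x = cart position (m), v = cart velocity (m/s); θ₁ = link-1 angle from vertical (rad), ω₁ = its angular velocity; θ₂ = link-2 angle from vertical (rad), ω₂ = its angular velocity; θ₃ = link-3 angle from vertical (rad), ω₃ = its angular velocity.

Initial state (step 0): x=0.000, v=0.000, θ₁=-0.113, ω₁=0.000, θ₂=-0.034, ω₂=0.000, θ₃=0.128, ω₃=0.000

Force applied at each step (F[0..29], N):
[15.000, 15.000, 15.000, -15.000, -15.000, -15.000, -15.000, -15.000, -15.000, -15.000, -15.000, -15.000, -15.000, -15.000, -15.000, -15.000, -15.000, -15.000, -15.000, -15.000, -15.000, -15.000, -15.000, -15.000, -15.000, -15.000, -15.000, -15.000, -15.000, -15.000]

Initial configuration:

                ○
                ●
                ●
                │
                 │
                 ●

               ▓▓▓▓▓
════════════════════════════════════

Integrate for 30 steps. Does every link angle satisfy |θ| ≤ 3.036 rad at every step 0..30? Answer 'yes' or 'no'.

apply F[0]=+15.000 → step 1: x=0.003, v=0.316, θ₁=-0.118, ω₁=-0.453, θ₂=-0.032, ω₂=0.205, θ₃=0.130, ω₃=0.201
apply F[1]=+15.000 → step 2: x=0.013, v=0.632, θ₁=-0.131, ω₁=-0.912, θ₂=-0.026, ω₂=0.439, θ₃=0.136, ω₃=0.384
apply F[2]=+15.000 → step 3: x=0.028, v=0.945, θ₁=-0.154, ω₁=-1.375, θ₂=-0.014, ω₂=0.705, θ₃=0.145, ω₃=0.529
apply F[3]=-15.000 → step 4: x=0.045, v=0.693, θ₁=-0.181, ω₁=-1.356, θ₂=0.005, ω₂=1.276, θ₃=0.158, ω₃=0.735
apply F[4]=-15.000 → step 5: x=0.056, v=0.441, θ₁=-0.209, ω₁=-1.370, θ₂=0.038, ω₂=1.973, θ₃=0.174, ω₃=0.898
apply F[5]=-15.000 → step 6: x=0.062, v=0.185, θ₁=-0.236, ω₁=-1.386, θ₂=0.085, ω₂=2.734, θ₃=0.193, ω₃=1.005
apply F[6]=-15.000 → step 7: x=0.063, v=-0.077, θ₁=-0.264, ω₁=-1.372, θ₂=0.147, ω₂=3.483, θ₃=0.214, ω₃=1.058
apply F[7]=-15.000 → step 8: x=0.059, v=-0.345, θ₁=-0.291, ω₁=-1.306, θ₂=0.224, ω₂=4.166, θ₃=0.235, ω₃=1.073
apply F[8]=-15.000 → step 9: x=0.050, v=-0.618, θ₁=-0.316, ω₁=-1.181, θ₂=0.313, ω₂=4.773, θ₃=0.257, ω₃=1.070
apply F[9]=-15.000 → step 10: x=0.035, v=-0.894, θ₁=-0.337, ω₁=-0.999, θ₂=0.414, ω₂=5.320, θ₃=0.278, ω₃=1.067
apply F[10]=-15.000 → step 11: x=0.014, v=-1.172, θ₁=-0.355, ω₁=-0.761, θ₂=0.526, ω₂=5.831, θ₃=0.300, ω₃=1.075
apply F[11]=-15.000 → step 12: x=-0.012, v=-1.451, θ₁=-0.368, ω₁=-0.465, θ₂=0.647, ω₂=6.328, θ₃=0.321, ω₃=1.108
apply F[12]=-15.000 → step 13: x=-0.044, v=-1.730, θ₁=-0.373, ω₁=-0.109, θ₂=0.779, ω₂=6.829, θ₃=0.344, ω₃=1.176
apply F[13]=-15.000 → step 14: x=-0.082, v=-2.009, θ₁=-0.371, ω₁=0.315, θ₂=0.921, ω₂=7.349, θ₃=0.369, ω₃=1.292
apply F[14]=-15.000 → step 15: x=-0.124, v=-2.287, θ₁=-0.360, ω₁=0.811, θ₂=1.073, ω₂=7.895, θ₃=0.396, ω₃=1.471
apply F[15]=-15.000 → step 16: x=-0.173, v=-2.565, θ₁=-0.338, ω₁=1.389, θ₂=1.237, ω₂=8.468, θ₃=0.428, ω₃=1.730
apply F[16]=-15.000 → step 17: x=-0.227, v=-2.843, θ₁=-0.304, ω₁=2.050, θ₂=1.412, ω₂=9.058, θ₃=0.466, ω₃=2.085
apply F[17]=-15.000 → step 18: x=-0.287, v=-3.123, θ₁=-0.256, ω₁=2.794, θ₂=1.599, ω₂=9.638, θ₃=0.512, ω₃=2.546
apply F[18]=-15.000 → step 19: x=-0.352, v=-3.404, θ₁=-0.192, ω₁=3.606, θ₂=1.797, ω₂=10.150, θ₃=0.569, ω₃=3.113
apply F[19]=-15.000 → step 20: x=-0.423, v=-3.690, θ₁=-0.111, ω₁=4.449, θ₂=2.004, ω₂=10.493, θ₃=0.637, ω₃=3.755
apply F[20]=-15.000 → step 21: x=-0.500, v=-3.980, θ₁=-0.014, ω₁=5.262, θ₂=2.214, ω₂=10.507, θ₃=0.719, ω₃=4.395
apply F[21]=-15.000 → step 22: x=-0.582, v=-4.270, θ₁=0.098, ω₁=5.953, θ₂=2.420, ω₂=9.986, θ₃=0.812, ω₃=4.900
apply F[22]=-15.000 → step 23: x=-0.670, v=-4.549, θ₁=0.222, ω₁=6.424, θ₂=2.609, ω₂=8.748, θ₃=0.913, ω₃=5.112
apply F[23]=-15.000 → step 24: x=-0.764, v=-4.801, θ₁=0.353, ω₁=6.622, θ₂=2.765, ω₂=6.765, θ₃=1.014, ω₃=4.940
apply F[24]=-15.000 → step 25: x=-0.862, v=-5.019, θ₁=0.486, ω₁=6.588, θ₂=2.876, ω₂=4.241, θ₃=1.108, ω₃=4.450
apply F[25]=-15.000 → step 26: x=-0.965, v=-5.211, θ₁=0.616, ω₁=6.437, θ₂=2.934, ω₂=1.513, θ₃=1.191, ω₃=3.837
apply F[26]=-15.000 → step 27: x=-1.071, v=-5.393, θ₁=0.743, ω₁=6.305, θ₂=2.937, ω₂=-1.145, θ₃=1.262, ω₃=3.297
apply F[27]=-15.000 → step 28: x=-1.180, v=-5.576, θ₁=0.869, ω₁=6.296, θ₂=2.889, ω₂=-3.646, θ₃=1.324, ω₃=2.949
apply F[28]=-15.000 → step 29: x=-1.294, v=-5.757, θ₁=0.997, ω₁=6.490, θ₂=2.791, ω₂=-6.116, θ₃=1.382, ω₃=2.856
apply F[29]=-15.000 → step 30: x=-1.410, v=-5.919, θ₁=1.131, ω₁=6.999, θ₂=2.642, ω₂=-8.940, θ₃=1.441, ω₃=3.096
Max |angle| over trajectory = 2.937 rad; bound = 3.036 → within bound.

Answer: yes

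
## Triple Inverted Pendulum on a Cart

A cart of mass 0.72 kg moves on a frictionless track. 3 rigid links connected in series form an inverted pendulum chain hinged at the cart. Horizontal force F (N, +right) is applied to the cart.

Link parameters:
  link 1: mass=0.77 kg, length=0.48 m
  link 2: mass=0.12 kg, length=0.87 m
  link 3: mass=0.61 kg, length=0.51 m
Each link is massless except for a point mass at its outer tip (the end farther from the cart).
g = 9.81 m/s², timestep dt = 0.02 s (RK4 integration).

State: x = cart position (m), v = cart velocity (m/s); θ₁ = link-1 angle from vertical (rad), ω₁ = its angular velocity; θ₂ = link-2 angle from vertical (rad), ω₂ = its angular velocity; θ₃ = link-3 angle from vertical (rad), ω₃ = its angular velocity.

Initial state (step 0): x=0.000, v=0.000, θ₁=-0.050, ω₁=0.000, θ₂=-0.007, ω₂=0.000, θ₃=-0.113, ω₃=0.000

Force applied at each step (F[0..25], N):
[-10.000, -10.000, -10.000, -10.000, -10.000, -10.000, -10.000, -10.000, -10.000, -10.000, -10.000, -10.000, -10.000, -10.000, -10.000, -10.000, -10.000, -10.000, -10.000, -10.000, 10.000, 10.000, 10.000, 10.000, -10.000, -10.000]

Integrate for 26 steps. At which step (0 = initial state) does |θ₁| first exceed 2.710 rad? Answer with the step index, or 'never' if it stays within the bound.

Answer: 25

Derivation:
apply F[0]=-10.000 → step 1: x=-0.003, v=-0.257, θ₁=-0.045, ω₁=0.500, θ₂=-0.006, ω₂=0.140, θ₃=-0.115, ω₃=-0.250
apply F[1]=-10.000 → step 2: x=-0.010, v=-0.520, θ₁=-0.030, ω₁=1.018, θ₂=-0.001, ω₂=0.279, θ₃=-0.123, ω₃=-0.504
apply F[2]=-10.000 → step 3: x=-0.023, v=-0.791, θ₁=-0.004, ω₁=1.569, θ₂=0.006, ω₂=0.410, θ₃=-0.136, ω₃=-0.760
apply F[3]=-10.000 → step 4: x=-0.042, v=-1.073, θ₁=0.033, ω₁=2.162, θ₂=0.015, ω₂=0.525, θ₃=-0.153, ω₃=-1.001
apply F[4]=-10.000 → step 5: x=-0.066, v=-1.362, θ₁=0.083, ω₁=2.794, θ₂=0.026, ω₂=0.608, θ₃=-0.175, ω₃=-1.195
apply F[5]=-10.000 → step 6: x=-0.097, v=-1.652, θ₁=0.145, ω₁=3.445, θ₂=0.039, ω₂=0.643, θ₃=-0.200, ω₃=-1.295
apply F[6]=-10.000 → step 7: x=-0.132, v=-1.929, θ₁=0.220, ω₁=4.082, θ₂=0.052, ω₂=0.625, θ₃=-0.226, ω₃=-1.262
apply F[7]=-10.000 → step 8: x=-0.173, v=-2.176, θ₁=0.308, ω₁=4.666, θ₂=0.064, ω₂=0.563, θ₃=-0.250, ω₃=-1.083
apply F[8]=-10.000 → step 9: x=-0.219, v=-2.382, θ₁=0.406, ω₁=5.165, θ₂=0.074, ω₂=0.482, θ₃=-0.269, ω₃=-0.778
apply F[9]=-10.000 → step 10: x=-0.268, v=-2.539, θ₁=0.514, ω₁=5.570, θ₂=0.083, ω₂=0.410, θ₃=-0.281, ω₃=-0.387
apply F[10]=-10.000 → step 11: x=-0.320, v=-2.647, θ₁=0.629, ω₁=5.889, θ₂=0.091, ω₂=0.369, θ₃=-0.284, ω₃=0.046
apply F[11]=-10.000 → step 12: x=-0.374, v=-2.711, θ₁=0.749, ω₁=6.140, θ₂=0.098, ω₂=0.371, θ₃=-0.279, ω₃=0.485
apply F[12]=-10.000 → step 13: x=-0.429, v=-2.735, θ₁=0.874, ω₁=6.348, θ₂=0.106, ω₂=0.422, θ₃=-0.265, ω₃=0.907
apply F[13]=-10.000 → step 14: x=-0.483, v=-2.725, θ₁=1.003, ω₁=6.532, θ₂=0.115, ω₂=0.520, θ₃=-0.243, ω₃=1.299
apply F[14]=-10.000 → step 15: x=-0.537, v=-2.685, θ₁=1.135, ω₁=6.711, θ₂=0.127, ω₂=0.666, θ₃=-0.213, ω₃=1.654
apply F[15]=-10.000 → step 16: x=-0.590, v=-2.617, θ₁=1.271, ω₁=6.899, θ₂=0.142, ω₂=0.858, θ₃=-0.177, ω₃=1.972
apply F[16]=-10.000 → step 17: x=-0.642, v=-2.520, θ₁=1.411, ω₁=7.110, θ₂=0.162, ω₂=1.098, θ₃=-0.134, ω₃=2.251
apply F[17]=-10.000 → step 18: x=-0.691, v=-2.395, θ₁=1.556, ω₁=7.357, θ₂=0.186, ω₂=1.388, θ₃=-0.087, ω₃=2.493
apply F[18]=-10.000 → step 19: x=-0.737, v=-2.240, θ₁=1.706, ω₁=7.652, θ₂=0.217, ω₂=1.734, θ₃=-0.035, ω₃=2.703
apply F[19]=-10.000 → step 20: x=-0.780, v=-2.052, θ₁=1.862, ω₁=8.012, θ₂=0.256, ω₂=2.143, θ₃=0.021, ω₃=2.882
apply F[20]=+10.000 → step 21: x=-0.816, v=-1.529, θ₁=2.029, ω₁=8.671, θ₂=0.301, ω₂=2.327, θ₃=0.080, ω₃=3.047
apply F[21]=+10.000 → step 22: x=-0.841, v=-0.918, θ₁=2.211, ω₁=9.593, θ₂=0.350, ω₂=2.660, θ₃=0.143, ω₃=3.169
apply F[22]=+10.000 → step 23: x=-0.852, v=-0.179, θ₁=2.415, ω₁=10.913, θ₂=0.409, ω₂=3.258, θ₃=0.207, ω₃=3.195
apply F[23]=+10.000 → step 24: x=-0.847, v=0.720, θ₁=2.651, ω₁=12.827, θ₂=0.484, ω₂=4.368, θ₃=0.269, ω₃=2.982
apply F[24]=-10.000 → step 25: x=-0.828, v=1.164, θ₁=2.923, ω₁=14.296, θ₂=0.592, ω₂=6.527, θ₃=0.321, ω₃=2.116
apply F[25]=-10.000 → step 26: x=-0.804, v=1.075, θ₁=3.215, ω₁=14.533, θ₂=0.747, ω₂=8.906, θ₃=0.351, ω₃=1.020
|θ₁| = 2.923 > 2.710 first at step 25.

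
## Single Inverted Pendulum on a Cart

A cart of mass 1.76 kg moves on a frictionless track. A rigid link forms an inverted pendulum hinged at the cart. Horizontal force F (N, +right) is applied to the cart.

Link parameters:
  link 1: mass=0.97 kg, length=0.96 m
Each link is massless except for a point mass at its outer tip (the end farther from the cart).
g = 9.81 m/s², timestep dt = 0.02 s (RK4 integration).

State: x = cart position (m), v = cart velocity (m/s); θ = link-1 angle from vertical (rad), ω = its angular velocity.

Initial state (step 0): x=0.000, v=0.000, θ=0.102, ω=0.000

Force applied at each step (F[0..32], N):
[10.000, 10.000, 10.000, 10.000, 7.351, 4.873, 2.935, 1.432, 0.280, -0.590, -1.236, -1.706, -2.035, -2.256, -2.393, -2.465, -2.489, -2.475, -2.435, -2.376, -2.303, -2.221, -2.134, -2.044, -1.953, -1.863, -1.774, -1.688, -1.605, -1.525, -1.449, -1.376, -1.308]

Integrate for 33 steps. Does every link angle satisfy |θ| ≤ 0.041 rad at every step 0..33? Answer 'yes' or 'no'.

apply F[0]=+10.000 → step 1: x=0.001, v=0.102, θ=0.101, ω=-0.085
apply F[1]=+10.000 → step 2: x=0.004, v=0.204, θ=0.099, ω=-0.171
apply F[2]=+10.000 → step 3: x=0.009, v=0.307, θ=0.094, ω=-0.258
apply F[3]=+10.000 → step 4: x=0.016, v=0.411, θ=0.088, ω=-0.346
apply F[4]=+7.351 → step 5: x=0.025, v=0.485, θ=0.081, ω=-0.406
apply F[5]=+4.873 → step 6: x=0.036, v=0.532, θ=0.072, ω=-0.439
apply F[6]=+2.935 → step 7: x=0.046, v=0.558, θ=0.063, ω=-0.453
apply F[7]=+1.432 → step 8: x=0.058, v=0.568, θ=0.054, ω=-0.451
apply F[8]=+0.280 → step 9: x=0.069, v=0.566, θ=0.045, ω=-0.439
apply F[9]=-0.590 → step 10: x=0.080, v=0.555, θ=0.037, ω=-0.419
apply F[10]=-1.236 → step 11: x=0.091, v=0.538, θ=0.029, ω=-0.394
apply F[11]=-1.706 → step 12: x=0.102, v=0.515, θ=0.021, ω=-0.366
apply F[12]=-2.035 → step 13: x=0.112, v=0.490, θ=0.014, ω=-0.336
apply F[13]=-2.256 → step 14: x=0.121, v=0.464, θ=0.008, ω=-0.306
apply F[14]=-2.393 → step 15: x=0.130, v=0.436, θ=0.002, ω=-0.276
apply F[15]=-2.465 → step 16: x=0.139, v=0.408, θ=-0.003, ω=-0.247
apply F[16]=-2.489 → step 17: x=0.147, v=0.380, θ=-0.008, ω=-0.219
apply F[17]=-2.475 → step 18: x=0.154, v=0.353, θ=-0.012, ω=-0.193
apply F[18]=-2.435 → step 19: x=0.161, v=0.327, θ=-0.016, ω=-0.169
apply F[19]=-2.376 → step 20: x=0.167, v=0.302, θ=-0.019, ω=-0.146
apply F[20]=-2.303 → step 21: x=0.173, v=0.278, θ=-0.022, ω=-0.125
apply F[21]=-2.221 → step 22: x=0.178, v=0.255, θ=-0.024, ω=-0.106
apply F[22]=-2.134 → step 23: x=0.183, v=0.234, θ=-0.026, ω=-0.089
apply F[23]=-2.044 → step 24: x=0.188, v=0.213, θ=-0.027, ω=-0.073
apply F[24]=-1.953 → step 25: x=0.192, v=0.194, θ=-0.029, ω=-0.059
apply F[25]=-1.863 → step 26: x=0.195, v=0.176, θ=-0.030, ω=-0.046
apply F[26]=-1.774 → step 27: x=0.199, v=0.159, θ=-0.031, ω=-0.035
apply F[27]=-1.688 → step 28: x=0.202, v=0.144, θ=-0.031, ω=-0.025
apply F[28]=-1.605 → step 29: x=0.204, v=0.129, θ=-0.032, ω=-0.016
apply F[29]=-1.525 → step 30: x=0.207, v=0.115, θ=-0.032, ω=-0.008
apply F[30]=-1.449 → step 31: x=0.209, v=0.102, θ=-0.032, ω=-0.001
apply F[31]=-1.376 → step 32: x=0.211, v=0.090, θ=-0.032, ω=0.005
apply F[32]=-1.308 → step 33: x=0.213, v=0.078, θ=-0.032, ω=0.011
Max |angle| over trajectory = 0.102 rad; bound = 0.041 → exceeded.

Answer: no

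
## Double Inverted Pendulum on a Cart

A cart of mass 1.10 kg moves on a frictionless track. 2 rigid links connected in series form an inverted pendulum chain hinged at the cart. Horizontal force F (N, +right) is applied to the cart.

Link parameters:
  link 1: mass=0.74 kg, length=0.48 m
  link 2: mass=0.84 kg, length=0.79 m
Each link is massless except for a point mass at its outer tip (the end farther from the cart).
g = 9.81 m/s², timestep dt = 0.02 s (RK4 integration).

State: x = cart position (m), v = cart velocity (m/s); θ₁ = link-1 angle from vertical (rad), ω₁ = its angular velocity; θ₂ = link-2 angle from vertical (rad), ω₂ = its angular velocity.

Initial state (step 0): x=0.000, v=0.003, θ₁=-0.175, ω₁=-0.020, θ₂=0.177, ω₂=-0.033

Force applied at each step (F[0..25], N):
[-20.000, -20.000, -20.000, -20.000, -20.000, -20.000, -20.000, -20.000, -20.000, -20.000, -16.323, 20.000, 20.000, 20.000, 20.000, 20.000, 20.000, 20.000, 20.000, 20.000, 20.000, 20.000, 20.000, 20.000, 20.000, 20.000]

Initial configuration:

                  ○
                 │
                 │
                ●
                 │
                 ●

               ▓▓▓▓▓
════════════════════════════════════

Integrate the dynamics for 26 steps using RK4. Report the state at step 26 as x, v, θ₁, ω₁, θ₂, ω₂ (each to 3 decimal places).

Answer: x=-0.664, v=2.444, θ₁=2.439, ω₁=10.740, θ₂=0.606, ω₂=2.410

Derivation:
apply F[0]=-20.000 → step 1: x=-0.003, v=-0.307, θ₁=-0.171, ω₁=0.379, θ₂=0.178, ω₂=0.169
apply F[1]=-20.000 → step 2: x=-0.012, v=-0.620, θ₁=-0.160, ω₁=0.793, θ₂=0.184, ω₂=0.365
apply F[2]=-20.000 → step 3: x=-0.028, v=-0.939, θ₁=-0.139, ω₁=1.240, θ₂=0.193, ω₂=0.548
apply F[3]=-20.000 → step 4: x=-0.050, v=-1.269, θ₁=-0.110, ω₁=1.737, θ₂=0.206, ω₂=0.712
apply F[4]=-20.000 → step 5: x=-0.079, v=-1.611, θ₁=-0.070, ω₁=2.301, θ₂=0.221, ω₂=0.846
apply F[5]=-20.000 → step 6: x=-0.114, v=-1.966, θ₁=-0.017, ω₁=2.946, θ₂=0.239, ω₂=0.940
apply F[6]=-20.000 → step 7: x=-0.157, v=-2.331, θ₁=0.049, ω₁=3.676, θ₂=0.258, ω₂=0.987
apply F[7]=-20.000 → step 8: x=-0.208, v=-2.693, θ₁=0.130, ω₁=4.467, θ₂=0.278, ω₂=0.986
apply F[8]=-20.000 → step 9: x=-0.265, v=-3.030, θ₁=0.228, ω₁=5.256, θ₂=0.298, ω₂=0.958
apply F[9]=-20.000 → step 10: x=-0.328, v=-3.312, θ₁=0.340, ω₁=5.946, θ₂=0.317, ω₂=0.946
apply F[10]=-16.323 → step 11: x=-0.396, v=-3.468, θ₁=0.463, ω₁=6.358, θ₂=0.336, ω₂=0.998
apply F[11]=+20.000 → step 12: x=-0.462, v=-3.097, θ₁=0.585, ω₁=5.888, θ₂=0.356, ω₂=1.002
apply F[12]=+20.000 → step 13: x=-0.521, v=-2.761, θ₁=0.700, ω₁=5.589, θ₂=0.376, ω₂=0.977
apply F[13]=+20.000 → step 14: x=-0.573, v=-2.449, θ₁=0.810, ω₁=5.430, θ₂=0.395, ω₂=0.927
apply F[14]=+20.000 → step 15: x=-0.619, v=-2.148, θ₁=0.918, ω₁=5.381, θ₂=0.413, ω₂=0.858
apply F[15]=+20.000 → step 16: x=-0.659, v=-1.850, θ₁=1.026, ω₁=5.421, θ₂=0.429, ω₂=0.780
apply F[16]=+20.000 → step 17: x=-0.692, v=-1.547, θ₁=1.135, ω₁=5.533, θ₂=0.444, ω₂=0.702
apply F[17]=+20.000 → step 18: x=-0.720, v=-1.234, θ₁=1.247, ω₁=5.711, θ₂=0.457, ω₂=0.632
apply F[18]=+20.000 → step 19: x=-0.742, v=-0.905, θ₁=1.364, ω₁=5.950, θ₂=0.469, ω₂=0.582
apply F[19]=+20.000 → step 20: x=-0.756, v=-0.555, θ₁=1.486, ω₁=6.255, θ₂=0.481, ω₂=0.562
apply F[20]=+20.000 → step 21: x=-0.764, v=-0.178, θ₁=1.615, ω₁=6.633, θ₂=0.492, ω₂=0.584
apply F[21]=+20.000 → step 22: x=-0.763, v=0.234, θ₁=1.752, ω₁=7.102, θ₂=0.505, ω₂=0.668
apply F[22]=+20.000 → step 23: x=-0.754, v=0.688, θ₁=1.899, ω₁=7.689, θ₂=0.519, ω₂=0.839
apply F[23]=+20.000 → step 24: x=-0.735, v=1.197, θ₁=2.060, ω₁=8.439, θ₂=0.539, ω₂=1.136
apply F[24]=+20.000 → step 25: x=-0.706, v=1.776, θ₁=2.239, ω₁=9.421, θ₂=0.566, ω₂=1.623
apply F[25]=+20.000 → step 26: x=-0.664, v=2.444, θ₁=2.439, ω₁=10.740, θ₂=0.606, ω₂=2.410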